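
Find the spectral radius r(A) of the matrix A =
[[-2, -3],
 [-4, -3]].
r(A) = 6

The eigenvalues of A are the roots of its characteristic polynomial. With M = A (coefficients from the trace and determinant):
  p(λ) = det(λ I - M) = λ^2 + 5λ - 6.
For λ^2 + 5λ - 6 the discriminant is 49. It is a perfect square (7^2), so the roots are rational: λ = (-5 ± 7)/2 = 1, -6.
Thus the eigenvalues (to 4 decimals) are 1 (modulus 1); -6 (modulus 6). The spectral radius is the largest modulus: r(A) = 6. (Cross-check: r(A) ≤ ||A||_2 ≈ 6.085; equality holds whenever A is normal, though it can also hold for some non-normal A.)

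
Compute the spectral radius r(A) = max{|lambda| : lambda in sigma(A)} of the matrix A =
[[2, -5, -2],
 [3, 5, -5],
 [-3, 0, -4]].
r(A) ≈ 6.1179

The eigenvalues of A are the roots of its characteristic polynomial. With M = A (coefficients from the trace, the sum of principal 2x2 minors, and det A):
  p(λ) = det(λ I - M) = λ^3 - 3λ^2 - 9λ + 205.
No integer candidate from the rational root theorem (±divisors of 205) is a root, so the roots are irrational. The cubic discriminant is Δ = -1009260 < 0, so there is one real root and a complex-conjugate pair. p(-6) = -65 and p(-5) = 50 have opposite signs, so a root lies in (-6, -5); Newton's method refines it to λ ≈ -5.477. Dividing out (λ - (-5.477)) leaves approximately λ^2 - 8.477λ + 37.429. For λ^2 - 8.477λ + 37.429 the discriminant is -77.8559. It is negative, so the remaining roots are the complex-conjugate pair λ ≈ 4.2385 ± 4.4118i. Their product equals the constant term, so |λ|^2 ≈ 37.429 and |λ| ≈ 6.1179.
Thus the eigenvalues (to 4 decimals) are -5.477 (modulus 5.477); 4.2385 ± 4.4118i (modulus 6.1179). The spectral radius is the largest modulus: r(A) ≈ 6.1179. (Cross-check: r(A) ≤ ||A||_2 ≈ 8.0221; equality holds whenever A is normal, though it can also hold for some non-normal A.)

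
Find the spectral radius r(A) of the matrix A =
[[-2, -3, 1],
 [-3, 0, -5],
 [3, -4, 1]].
r(A) = (3 + sqrt(97))/2 ≈ 6.4244

The eigenvalues of A are the roots of its characteristic polynomial. With M = A (coefficients from the trace, the sum of principal 2x2 minors, and det A):
  p(λ) = det(λ I - M) = λ^3 + λ^2 - 34λ - 88.
By the rational root theorem any rational root is an integer divisor of 88. Testing λ = -4: p(-4) = -64 + 16 + 136 - 88 = 0, so λ = -4 is a root. Dividing out (λ + 4) leaves p(λ) = (λ + 4)(λ^2 - 3λ - 22). For λ^2 - 3λ - 22 the discriminant is 97. It is nonnegative but not a perfect square, so the roots are real and irrational: λ = (3 ± sqrt(97))/2 ≈ 6.4244, -3.4244.
Thus the eigenvalues (to 4 decimals) are 6.4244 (modulus 6.4244); -3.4244 (modulus 3.4244); -4 (modulus 4). The spectral radius is the largest modulus: r(A) = (3 + sqrt(97))/2 ≈ 6.4244. (Cross-check: r(A) ≤ ||A||_2 ≈ 6.7048; equality holds whenever A is normal, though it can also hold for some non-normal A.)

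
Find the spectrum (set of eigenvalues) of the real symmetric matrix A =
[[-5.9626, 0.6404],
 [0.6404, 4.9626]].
sigma(A) ≈ {-6, 5}

A is real symmetric, so its spectrum consists of real eigenvalues. Expanding the characteristic polynomial of the displayed matrix gives
  det(λ I - A) = p(λ) = λ^2 + (1)λ + (-30).
Solving p(λ) = 0 yields eigenvalues ≈ -6, 5. (A is shown rounded to 4 decimals, so these recover the underlying integer eigenvalues to within that precision.)
Verification: the trace of A = -1 equals the sum of eigenvalues -1, and det(A) ≈ -30.0001 matches the eigenvalue product -30.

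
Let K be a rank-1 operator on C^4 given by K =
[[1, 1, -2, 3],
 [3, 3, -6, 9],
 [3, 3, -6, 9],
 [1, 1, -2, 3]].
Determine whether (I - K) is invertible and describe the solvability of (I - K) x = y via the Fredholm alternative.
(I - K) is singular (det(I - K) = 0, i.e. 1 ∈ sigma(K)). (I - K) x = y is solvable iff y ⊥ ker((I - K)^*) = span{(1, 1, -2, 3)}, i.e. iff y_1 + y_2 - 2y_3 + 3y_4 = 0. When solvable, the solutions are x = y + c·(1, 3, 3, 1), c arbitrary (ker(I - K) = span{(1, 3, 3, 1)}, dimension 1).

K has rank 1, so it is an outer product K = u v^T: every row of K is a multiple of one row vector. Reading off the entries, u = (1, 3, 3, 1) and v = (1, 1, -2, 3) (row i of K equals u_i·v^T). A rank-one matrix u v^T satisfies K u = u (v·u) and kills the (3)-dimensional subspace v^⊥, so its characteristic polynomial is lambda^3 (lambda - v·u) with v·u = tr K = 1. Hence the eigenvalues of I - K are 1 (multiplicity 3) and 1 - (1) = 0, so det(I - K) = 0. (Direct check: I - K =
[[0, -1, 2, -3],
 [-3, -2, 6, -9],
 [-3, -3, 7, -9],
 [-1, -1, 2, -2]]
has determinant 0.) So 1 is an eigenvalue of K and (I - K) is not invertible. The finite-dimensional Fredholm alternative says: either (I - K) is invertible, or ker(I - K) ≠ {0} and then range(I - K) = ker((I - K)^*)^⊥, with dim ker(I - K) = dim ker((I - K)^*). We are in the second case, so we need both kernels. Kernel of I - K: (I - K) u = u - u (v·u) = u - u = 0, so ker(I - K) = span{u} = span{(1, 3, 3, 1)} (it is exactly 1-dimensional because rank(I - K) = 3). Kernel of the adjoint: K is real, so (I - K)^* = I - K^T = I - v u^T, and (I - v u^T) v = v - v (u·v) = 0; hence ker((I - K)^*) = span{v} = span{(1, 1, -2, 3)}. Therefore (I - K) x = y is solvable iff <y, v> = 0, i.e. iff y_1 + y_2 - 2y_3 + 3y_4 = 0. When this holds, K y = u (v·y) = 0, so (I - K) y = y and x = y is a particular solution; the full solution set is the line x = y + c·u = y + c·(1, 3, 3, 1), c ∈ C.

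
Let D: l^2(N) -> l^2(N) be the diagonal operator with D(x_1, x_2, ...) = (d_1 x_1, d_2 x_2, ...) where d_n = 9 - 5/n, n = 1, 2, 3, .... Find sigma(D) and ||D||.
sigma(D) = {9 - 5/n : n ≥ 1} ∪ {9}; ||D|| = 9

A bounded diagonal operator on l^2 with diagonal entries d_n has spectrum equal to the closure of {d_n : n ≥ 1}: every d_n is an eigenvalue (with eigenvector e_n), so {d_n} ⊂ sigma(D); the spectrum is closed, so its closure is too; and for lambda not in the closure, (D - lambda I) has bounded inverse (the diagonal entries 1/(d_n - lambda) are bounded). For our sequence d_n = 9 - 5/n, n = 1, 2, 3, ...:
  - {d_n} = {9 - 5/n : n ≥ 1}; the only limit point is 9
  - closure = {9 - 5/n : n ≥ 1} ∪ {9}
For the norm: a diagonal operator has ||D|| = sup_n |d_n|. Here d_n = 9 - 5/n increases monotonically from d_1 = 4 toward 9, with all terms in [4, 9); so sup_n |d_n| = 9 (the supremum is the limit, not attained). So ||D|| = 9.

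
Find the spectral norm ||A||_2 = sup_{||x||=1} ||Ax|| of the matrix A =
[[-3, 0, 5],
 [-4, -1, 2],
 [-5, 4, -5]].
||A||_2 ≈ 8.2988 (= sqrt(largest eigenvalue of A^T A))

||A||_2 = sigma_max(A) = sqrt(lambda_max(A^T A)). Form the symmetric matrix M = A^T A =
[[50, -16, 2],
 [-16, 17, -22],
 [2, -22, 54]].
Its characteristic polynomial (trace, sum of principal 2x2 minors, determinant of M give the coefficients) is
  p(λ) = det(λ I - M) = λ^3 - 121λ^2 + 3724λ - 9216.
No integer candidate from the rational root theorem (±divisors of 9216) is a root, so the roots are irrational. The cubic discriminant is Δ = 3613351056 > 0, so there are three distinct real roots. p(2) = -2244 and p(3) = 894 have opposite signs, so a root lies in (2, 3); Newton's method refines it to λ ≈ 2.7076. p(49) = 388 and p(50) = -516 have opposite signs, so a root lies in (49, 50); Newton's method refines it to λ ≈ 49.4218. p(68) = -1056 and p(69) = 168 have opposite signs, so a root lies in (68, 69); Newton's method refines it to λ ≈ 68.8706. Check (Vieta): the three roots sum to 121, matching tr M = 121.
So the eigenvalues of A^T A are ≈ 2.7076, 49.4218, 68.8706 (all ≥ 0, as they must be for A^T A). The largest is λ_max ≈ 68.8706, hence ||A||_2 = sqrt(λ_max) ≈ 8.2988.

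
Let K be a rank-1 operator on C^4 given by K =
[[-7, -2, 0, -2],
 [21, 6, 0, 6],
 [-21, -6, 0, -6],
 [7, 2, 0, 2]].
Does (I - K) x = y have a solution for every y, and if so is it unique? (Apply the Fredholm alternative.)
(I - K) is singular (det(I - K) = 0, i.e. 1 ∈ sigma(K)). (I - K) x = y is solvable iff y ⊥ ker((I - K)^*) = span{(-7, -2, 0, -2)}, i.e. iff -7y_1 - 2y_2 - 2y_4 = 0. When solvable, the solutions are x = y + c·(1, -3, 3, -1), c arbitrary (ker(I - K) = span{(1, -3, 3, -1)}, dimension 1).

K has rank 1, so it is an outer product K = u v^T: every row of K is a multiple of one row vector. Reading off the entries, u = (1, -3, 3, -1) and v = (-7, -2, 0, -2) (row i of K equals u_i·v^T). A rank-one matrix u v^T satisfies K u = u (v·u) and kills the (3)-dimensional subspace v^⊥, so its characteristic polynomial is lambda^3 (lambda - v·u) with v·u = tr K = 1. Hence the eigenvalues of I - K are 1 (multiplicity 3) and 1 - (1) = 0, so det(I - K) = 0. (Direct check: I - K =
[[8, 2, 0, 2],
 [-21, -5, 0, -6],
 [21, 6, 1, 6],
 [-7, -2, 0, -1]]
has determinant 0.) So 1 is an eigenvalue of K and (I - K) is not invertible. The finite-dimensional Fredholm alternative says: either (I - K) is invertible, or ker(I - K) ≠ {0} and then range(I - K) = ker((I - K)^*)^⊥, with dim ker(I - K) = dim ker((I - K)^*). We are in the second case, so we need both kernels. Kernel of I - K: (I - K) u = u - u (v·u) = u - u = 0, so ker(I - K) = span{u} = span{(1, -3, 3, -1)} (it is exactly 1-dimensional because rank(I - K) = 3). Kernel of the adjoint: K is real, so (I - K)^* = I - K^T = I - v u^T, and (I - v u^T) v = v - v (u·v) = 0; hence ker((I - K)^*) = span{v} = span{(-7, -2, 0, -2)}. Therefore (I - K) x = y is solvable iff <y, v> = 0, i.e. iff -7y_1 - 2y_2 - 2y_4 = 0. When this holds, K y = u (v·y) = 0, so (I - K) y = y and x = y is a particular solution; the full solution set is the line x = y + c·u = y + c·(1, -3, 3, -1), c ∈ C.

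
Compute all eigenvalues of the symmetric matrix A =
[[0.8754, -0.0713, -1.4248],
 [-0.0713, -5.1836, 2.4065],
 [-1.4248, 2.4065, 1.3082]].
sigma(A) ≈ {-6, 0, 3}

A is real symmetric, so its spectrum consists of real eigenvalues. Expanding the characteristic polynomial of the displayed matrix gives
  det(λ I - A) = p(λ) = λ^3 + (3)λ^2 + (-18)λ + (0).
Solving p(λ) = 0 yields eigenvalues ≈ -6, 0, 3. (A is shown rounded to 4 decimals, so these recover the underlying integer eigenvalues to within that precision.)
Verification: the trace of A = -3 equals the sum of eigenvalues -3, and det(A) ≈ -0.0006 matches the eigenvalue product 0.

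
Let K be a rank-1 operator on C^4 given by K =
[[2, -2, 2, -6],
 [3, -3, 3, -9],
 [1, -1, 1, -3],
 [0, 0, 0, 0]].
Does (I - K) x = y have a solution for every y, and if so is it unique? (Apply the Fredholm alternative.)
(I - K) is invertible (det(I - K) = 1 ≠ 0), so for every y in C^4 the equation (I - K) x = y has a unique solution.

K has rank 1, so it is an outer product K = u v^T: every row of K is a multiple of one row vector. Reading off the entries, u = (-2, -3, -1, 0) and v = (-1, 1, -1, 3) (row i of K equals u_i·v^T). A rank-one matrix u v^T satisfies K u = u (v·u) and kills the (3)-dimensional subspace v^⊥, so its characteristic polynomial is lambda^3 (lambda - v·u) with v·u = tr K = 0. Hence the eigenvalues of I - K are 1 (multiplicity 3) and 1 - (0) = 1, so det(I - K) = 1. (Direct check: I - K =
[[-1, 2, -2, 6],
 [-3, 4, -3, 9],
 [-1, 1, 0, 3],
 [0, 0, 0, 1]]
has determinant 1.) The finite-dimensional Fredholm alternative says: either (I - K) is invertible, or ker(I - K) ≠ {0} and then range(I - K) = ker((I - K)^*)^⊥, with dim ker(I - K) = dim ker((I - K)^*). Since det(I - K) ≠ 0, 1 is not an eigenvalue of K and ker(I - K) = {0}, so we are in the first case: for every y there is a unique x = (I - K)^(-1) y. Explicitly, by the Sherman–Morrison formula, (I - u v^T)^(-1) = I + u v^T/(1 - v·u), i.e. (I - K)^(-1) = I + K.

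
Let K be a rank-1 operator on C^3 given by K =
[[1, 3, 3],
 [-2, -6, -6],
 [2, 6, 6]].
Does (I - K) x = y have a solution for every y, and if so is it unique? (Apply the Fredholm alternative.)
(I - K) is singular (det(I - K) = 0, i.e. 1 ∈ sigma(K)). (I - K) x = y is solvable iff y ⊥ ker((I - K)^*) = span{(1, 3, 3)}, i.e. iff y_1 + 3y_2 + 3y_3 = 0. When solvable, the solutions are x = y + c·(1, -2, 2), c arbitrary (ker(I - K) = span{(1, -2, 2)}, dimension 1).

K has rank 1, so it is an outer product K = u v^T: every row of K is a multiple of one row vector. Reading off the entries, u = (1, -2, 2) and v = (1, 3, 3) (row i of K equals u_i·v^T). A rank-one matrix u v^T satisfies K u = u (v·u) and kills the (2)-dimensional subspace v^⊥, so its characteristic polynomial is lambda^2 (lambda - v·u) with v·u = tr K = 1. Hence the eigenvalues of I - K are 1 (multiplicity 2) and 1 - (1) = 0, so det(I - K) = 0. (Direct check: I - K =
[[0, -3, -3],
 [2, 7, 6],
 [-2, -6, -5]]
has determinant 0.) So 1 is an eigenvalue of K and (I - K) is not invertible. The finite-dimensional Fredholm alternative says: either (I - K) is invertible, or ker(I - K) ≠ {0} and then range(I - K) = ker((I - K)^*)^⊥, with dim ker(I - K) = dim ker((I - K)^*). We are in the second case, so we need both kernels. Kernel of I - K: (I - K) u = u - u (v·u) = u - u = 0, so ker(I - K) = span{u} = span{(1, -2, 2)} (it is exactly 1-dimensional because rank(I - K) = 2). Kernel of the adjoint: K is real, so (I - K)^* = I - K^T = I - v u^T, and (I - v u^T) v = v - v (u·v) = 0; hence ker((I - K)^*) = span{v} = span{(1, 3, 3)}. Therefore (I - K) x = y is solvable iff <y, v> = 0, i.e. iff y_1 + 3y_2 + 3y_3 = 0. When this holds, K y = u (v·y) = 0, so (I - K) y = y and x = y is a particular solution; the full solution set is the line x = y + c·u = y + c·(1, -2, 2), c ∈ C.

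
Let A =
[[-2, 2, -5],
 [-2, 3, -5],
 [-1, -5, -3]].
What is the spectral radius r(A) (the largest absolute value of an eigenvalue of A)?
r(A) ≈ 6.9881

The eigenvalues of A are the roots of its characteristic polynomial. With M = A (coefficients from the trace, the sum of principal 2x2 minors, and det A):
  p(λ) = det(λ I - M) = λ^3 + 2λ^2 - 35λ - 1.
No integer candidate from the rational root theorem (±divisors of 1) is a root, so the roots are irrational. The cubic discriminant is Δ = 177665 > 0, so there are three distinct real roots. p(-7) = -1 and p(-6) = 65 have opposite signs, so a root lies in (-7, -6); Newton's method refines it to λ ≈ -6.9881. p(-1) = 35 and p(0) = -1 have opposite signs, so a root lies in (-1, 0); Newton's method refines it to λ ≈ -0.0285. p(5) = -1 and p(6) = 77 have opposite signs, so a root lies in (5, 6); Newton's method refines it to λ ≈ 5.0166. Check (Vieta): the three roots sum to -2, matching tr M = -2.
Thus the eigenvalues (to 4 decimals) are -6.9881 (modulus 6.9881); -0.0285 (modulus 0.0285); 5.0166 (modulus 5.0166). The spectral radius is the largest modulus: r(A) ≈ 6.9881. (Cross-check: r(A) ≤ ||A||_2 ≈ 8.4649; equality holds whenever A is normal, though it can also hold for some non-normal A.)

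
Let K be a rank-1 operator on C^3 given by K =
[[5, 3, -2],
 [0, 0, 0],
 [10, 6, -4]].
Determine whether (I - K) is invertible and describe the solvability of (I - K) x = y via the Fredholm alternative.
(I - K) is singular (det(I - K) = 0, i.e. 1 ∈ sigma(K)). (I - K) x = y is solvable iff y ⊥ ker((I - K)^*) = span{(5, 3, -2)}, i.e. iff 5y_1 + 3y_2 - 2y_3 = 0. When solvable, the solutions are x = y + c·(1, 0, 2), c arbitrary (ker(I - K) = span{(1, 0, 2)}, dimension 1).

K has rank 1, so it is an outer product K = u v^T: every row of K is a multiple of one row vector. Reading off the entries, u = (1, 0, 2) and v = (5, 3, -2) (row i of K equals u_i·v^T). A rank-one matrix u v^T satisfies K u = u (v·u) and kills the (2)-dimensional subspace v^⊥, so its characteristic polynomial is lambda^2 (lambda - v·u) with v·u = tr K = 1. Hence the eigenvalues of I - K are 1 (multiplicity 2) and 1 - (1) = 0, so det(I - K) = 0. (Direct check: I - K =
[[-4, -3, 2],
 [0, 1, 0],
 [-10, -6, 5]]
has determinant 0.) So 1 is an eigenvalue of K and (I - K) is not invertible. The finite-dimensional Fredholm alternative says: either (I - K) is invertible, or ker(I - K) ≠ {0} and then range(I - K) = ker((I - K)^*)^⊥, with dim ker(I - K) = dim ker((I - K)^*). We are in the second case, so we need both kernels. Kernel of I - K: (I - K) u = u - u (v·u) = u - u = 0, so ker(I - K) = span{u} = span{(1, 0, 2)} (it is exactly 1-dimensional because rank(I - K) = 2). Kernel of the adjoint: K is real, so (I - K)^* = I - K^T = I - v u^T, and (I - v u^T) v = v - v (u·v) = 0; hence ker((I - K)^*) = span{v} = span{(5, 3, -2)}. Therefore (I - K) x = y is solvable iff <y, v> = 0, i.e. iff 5y_1 + 3y_2 - 2y_3 = 0. When this holds, K y = u (v·y) = 0, so (I - K) y = y and x = y is a particular solution; the full solution set is the line x = y + c·u = y + c·(1, 0, 2), c ∈ C.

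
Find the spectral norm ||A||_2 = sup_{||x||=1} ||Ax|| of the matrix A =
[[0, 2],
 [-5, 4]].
||A||_2 = sqrt((45 + sqrt(1625))/2) ≈ 6.5311 (= sqrt(largest eigenvalue of A^T A))

||A||_2 = sigma_max(A) = sqrt(lambda_max(A^T A)). Form the symmetric matrix M = A^T A =
[[25, -20],
 [-20, 20]].
Its characteristic polynomial (trace, determinant of M give the coefficients) is
  p(λ) = det(λ I - M) = λ^2 - 45λ + 100.
For λ^2 - 45λ + 100 the discriminant is 1625. It is nonnegative but not a perfect square, so the roots are real and irrational: λ = (45 ± sqrt(1625))/2 ≈ 42.6556, 2.3444.
So the eigenvalues of A^T A are ≈ 2.3444, 42.6556 (all ≥ 0, as they must be for A^T A). The largest is λ_max = (45 + sqrt(1625))/2 ≈ 42.6556, hence ||A||_2 = sqrt(λ_max) = sqrt((45 + sqrt(1625))/2) ≈ 6.5311.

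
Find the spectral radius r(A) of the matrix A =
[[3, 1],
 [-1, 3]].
r(A) = sqrt(10) ≈ 3.1623

The eigenvalues of A are the roots of its characteristic polynomial. With M = A (coefficients from the trace and determinant):
  p(λ) = det(λ I - M) = λ^2 - 6λ + 10.
For λ^2 - 6λ + 10 the discriminant is -4. It is negative, so the roots are the complex-conjugate pair λ = 3 ± (sqrt(4)/2) i ≈ 3 ± 1i. For a conjugate pair the product of the roots equals the constant term, so |λ|^2 = 10 and |λ| = sqrt(10) ≈ 3.1623.
Thus the eigenvalues (to 4 decimals) are 3 ± 1i (modulus 3.1623). The spectral radius is the largest modulus: r(A) = sqrt(10) ≈ 3.1623. (Cross-check: r(A) ≤ ||A||_2 ≈ 3.1623; equality holds whenever A is normal, though it can also hold for some non-normal A.)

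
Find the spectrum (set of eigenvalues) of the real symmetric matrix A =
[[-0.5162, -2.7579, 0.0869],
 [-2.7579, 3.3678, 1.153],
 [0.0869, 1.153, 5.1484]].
sigma(A) ≈ {-2, 4, 6}

A is real symmetric, so its spectrum consists of real eigenvalues. Expanding the characteristic polynomial of the displayed matrix gives
  det(λ I - A) = p(λ) = λ^3 + (-8)λ^2 + (4)λ + (48).
Solving p(λ) = 0 yields eigenvalues ≈ -2, 4, 6. (A is shown rounded to 4 decimals, so these recover the underlying integer eigenvalues to within that precision.)
Verification: the trace of A = 8 equals the sum of eigenvalues 8, and det(A) ≈ -48.0009 matches the eigenvalue product -48.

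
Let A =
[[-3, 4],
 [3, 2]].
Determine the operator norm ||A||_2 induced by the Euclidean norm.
||A||_2 = sqrt((38 + sqrt(148))/2) ≈ 5.0083 (= sqrt(largest eigenvalue of A^T A))

||A||_2 = sigma_max(A) = sqrt(lambda_max(A^T A)). Form the symmetric matrix M = A^T A =
[[18, -6],
 [-6, 20]].
Its characteristic polynomial (trace, determinant of M give the coefficients) is
  p(λ) = det(λ I - M) = λ^2 - 38λ + 324.
For λ^2 - 38λ + 324 the discriminant is 148. It is nonnegative but not a perfect square, so the roots are real and irrational: λ = (38 ± sqrt(148))/2 ≈ 25.0828, 12.9172.
So the eigenvalues of A^T A are ≈ 12.9172, 25.0828 (all ≥ 0, as they must be for A^T A). The largest is λ_max = (38 + sqrt(148))/2 ≈ 25.0828, hence ||A||_2 = sqrt(λ_max) = sqrt((38 + sqrt(148))/2) ≈ 5.0083.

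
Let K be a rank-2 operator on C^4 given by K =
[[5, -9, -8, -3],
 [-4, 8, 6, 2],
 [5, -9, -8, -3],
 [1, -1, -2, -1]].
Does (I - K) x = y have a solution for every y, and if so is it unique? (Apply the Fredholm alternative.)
(I - K) is invertible (det(I - K) = -15 ≠ 0), so for every y in C^4 the equation (I - K) x = y has a unique solution.

K has rank 2 and factors as K = U V^T = u1 v1^T + u2 v2^T with u1 = (-2, 2, -2, 0), v1 = (-1, 3, 1, 0), u2 = (3, -2, 3, 1), v2 = (1, -1, -2, -1) (multiplying out reproduces the displayed K). The nonzero eigenvalues of U V^T coincide with those of the 2 x 2 matrix G = V^T U = [[v1·u1, v1·u2], [v2·u1, v2·u2]] = [[6, -6], [0, -2]], and by the Sylvester determinant identity det(I_4 - U V^T) = det(I_2 - V^T U) = det([[-5, 6], [0, 3]]) = (-5)(3) - (6)(0) = -15. (Direct check: I - K =
[[-4, 9, 8, 3],
 [4, -7, -6, -2],
 [-5, 9, 9, 3],
 [-1, 1, 2, 2]]
has determinant -15.) The finite-dimensional Fredholm alternative says: either (I - K) is invertible, or ker(I - K) ≠ {0} and then range(I - K) = ker((I - K)^*)^⊥, with dim ker(I - K) = dim ker((I - K)^*). Since det(I - K) ≠ 0, 1 is not an eigenvalue of K and ker(I - K) = {0}, so we are in the first case: for every y there is a unique x = (I - K)^(-1) y. (Explicitly, by the Woodbury identity, (I - U V^T)^(-1) = I + U (I_2 - G)^(-1) V^T.)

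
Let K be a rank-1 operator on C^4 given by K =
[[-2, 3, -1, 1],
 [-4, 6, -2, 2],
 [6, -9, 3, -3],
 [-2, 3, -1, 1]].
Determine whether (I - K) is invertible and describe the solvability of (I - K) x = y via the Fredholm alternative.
(I - K) is invertible (det(I - K) = -7 ≠ 0), so for every y in C^4 the equation (I - K) x = y has a unique solution.

K has rank 1, so it is an outer product K = u v^T: every row of K is a multiple of one row vector. Reading off the entries, u = (-1, -2, 3, -1) and v = (2, -3, 1, -1) (row i of K equals u_i·v^T). A rank-one matrix u v^T satisfies K u = u (v·u) and kills the (3)-dimensional subspace v^⊥, so its characteristic polynomial is lambda^3 (lambda - v·u) with v·u = tr K = 8. Hence the eigenvalues of I - K are 1 (multiplicity 3) and 1 - (8) = -7, so det(I - K) = -7. (Direct check: I - K =
[[3, -3, 1, -1],
 [4, -5, 2, -2],
 [-6, 9, -2, 3],
 [2, -3, 1, 0]]
has determinant -7.) The finite-dimensional Fredholm alternative says: either (I - K) is invertible, or ker(I - K) ≠ {0} and then range(I - K) = ker((I - K)^*)^⊥, with dim ker(I - K) = dim ker((I - K)^*). Since det(I - K) ≠ 0, 1 is not an eigenvalue of K and ker(I - K) = {0}, so we are in the first case: for every y there is a unique x = (I - K)^(-1) y. Explicitly, by the Sherman–Morrison formula, (I - u v^T)^(-1) = I + u v^T/(1 - v·u), i.e. (I - K)^(-1) = I + K/(-7).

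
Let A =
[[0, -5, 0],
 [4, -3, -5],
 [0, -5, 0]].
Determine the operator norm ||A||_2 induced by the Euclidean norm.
||A||_2 = sqrt((100 + sqrt(1800))/2) ≈ 8.4388 (= sqrt(largest eigenvalue of A^T A))

||A||_2 = sigma_max(A) = sqrt(lambda_max(A^T A)). Form the symmetric matrix M = A^T A =
[[16, -12, -20],
 [-12, 59, 15],
 [-20, 15, 25]].
Its characteristic polynomial (trace, sum of principal 2x2 minors, determinant of M give the coefficients) is
  p(λ) = det(λ I - M) = λ^3 - 100λ^2 + 2050λ.
The constant term is 0, so λ = 0 is a root. Dividing out λ leaves p(λ) = λ(λ^2 - 100λ + 2050). For λ^2 - 100λ + 2050 the discriminant is 1800. It is nonnegative but not a perfect square, so the roots are real and irrational: λ = (100 ± sqrt(1800))/2 ≈ 71.2132, 28.7868.
So the eigenvalues of A^T A are ≈ 0, 28.7868, 71.2132 (all ≥ 0, as they must be for A^T A). The largest is λ_max = (100 + sqrt(1800))/2 ≈ 71.2132, hence ||A||_2 = sqrt(λ_max) = sqrt((100 + sqrt(1800))/2) ≈ 8.4388.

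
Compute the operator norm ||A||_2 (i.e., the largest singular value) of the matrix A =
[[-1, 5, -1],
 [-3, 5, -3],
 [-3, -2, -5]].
||A||_2 ≈ 8.3772 (= sqrt(largest eigenvalue of A^T A))

||A||_2 = sigma_max(A) = sqrt(lambda_max(A^T A)). Form the symmetric matrix M = A^T A =
[[19, -14, 25],
 [-14, 54, -10],
 [25, -10, 35]].
Its characteristic polynomial (trace, sum of principal 2x2 minors, determinant of M give the coefficients) is
  p(λ) = det(λ I - M) = λ^3 - 108λ^2 + 2660λ - 400.
No integer candidate from the rational root theorem (±divisors of 400) is a root, so the roots are irrational. The cubic discriminant is Δ = 7293971200 > 0, so there are three distinct real roots. p(0) = -400 and p(1) = 2153 have opposite signs, so a root lies in (0, 1); Newton's method refines it to λ ≈ 0.1513. p(37) = 821 and p(38) = -400 have opposite signs, so a root lies in (37, 38); Newton's method refines it to λ ≈ 37.6716. p(70) = -400 and p(71) = 1943 have opposite signs, so a root lies in (70, 71); Newton's method refines it to λ ≈ 70.1771. Check (Vieta): the three roots sum to 108, matching tr M = 108.
So the eigenvalues of A^T A are ≈ 0.1513, 37.6716, 70.1771 (all ≥ 0, as they must be for A^T A). The largest is λ_max ≈ 70.1771, hence ||A||_2 = sqrt(λ_max) ≈ 8.3772.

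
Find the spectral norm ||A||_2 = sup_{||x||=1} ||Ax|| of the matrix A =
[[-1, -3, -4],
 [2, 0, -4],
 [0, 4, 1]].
||A||_2 ≈ 6.748 (= sqrt(largest eigenvalue of A^T A))

||A||_2 = sigma_max(A) = sqrt(lambda_max(A^T A)). Form the symmetric matrix M = A^T A =
[[5, 3, -4],
 [3, 25, 16],
 [-4, 16, 33]].
Its characteristic polynomial (trace, sum of principal 2x2 minors, determinant of M give the coefficients) is
  p(λ) = det(λ I - M) = λ^3 - 63λ^2 + 834λ - 1764.
No integer candidate from the rational root theorem (±divisors of 1764) is a root, so the roots are irrational. The cubic discriminant is Δ = 260253108 > 0, so there are three distinct real roots. p(2) = -340 and p(3) = 198 have opposite signs, so a root lies in (2, 3); Newton's method refines it to λ ≈ 2.6074. p(14) = 308 and p(15) = -54 have opposite signs, so a root lies in (14, 15); Newton's method refines it to λ ≈ 14.8573. p(45) = -684 and p(46) = 628 have opposite signs, so a root lies in (45, 46); Newton's method refines it to λ ≈ 45.5353. Check (Vieta): the three roots sum to 63, matching tr M = 63.
So the eigenvalues of A^T A are ≈ 2.6074, 14.8573, 45.5353 (all ≥ 0, as they must be for A^T A). The largest is λ_max ≈ 45.5353, hence ||A||_2 = sqrt(λ_max) ≈ 6.748.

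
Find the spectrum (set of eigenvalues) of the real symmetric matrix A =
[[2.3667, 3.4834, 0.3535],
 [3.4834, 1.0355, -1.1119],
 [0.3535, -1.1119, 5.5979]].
sigma(A) ≈ {-2, 5, 6}

A is real symmetric, so its spectrum consists of real eigenvalues. Expanding the characteristic polynomial of the displayed matrix gives
  det(λ I - A) = p(λ) = λ^3 + (-9)λ^2 + (8)λ + (60).
Solving p(λ) = 0 yields eigenvalues ≈ -2, 5, 6. (A is shown rounded to 4 decimals, so these recover the underlying integer eigenvalues to within that precision.)
Verification: the trace of A = 9 equals the sum of eigenvalues 9, and det(A) ≈ -60.0002 matches the eigenvalue product -60.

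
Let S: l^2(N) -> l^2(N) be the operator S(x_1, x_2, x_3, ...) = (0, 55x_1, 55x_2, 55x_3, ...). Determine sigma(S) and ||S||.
sigma(S) = closed disk {z in C : |z| ≤ 55}; ||S|| = 55

Note S = 55·U where U is the unit right shift (U x)_k = x_{k-1} (with x_0 := 0); so ||S|| = 55||U|| and sigma(S) = 55·sigma(U). ||S x||^2 = sum_{k≥1} |55x_k|^2 = 3025||x||^2, so ||S|| = 55 and sigma(S) ⊂ {|z| ≤ 55}. For any |lambda| < 55, the equation (S - lambda I) x = 0 forces x_1 = 0, then 55x_k = lambda x_{k+1} ⇒ x = 0, so S has no eigenvalues. But (S - lambda I) is not surjective for |lambda| < 55: solving (S - lambda I) x = e_1 would require x_n proportional to (lambda/55)^(-n), which is not in l^2. So every |lambda| < 55 lies in the residual spectrum. The boundary |lambda| = 55 is in the approximate point spectrum (the spectrum is closed). Hence sigma(S) is the closed disk of radius 55.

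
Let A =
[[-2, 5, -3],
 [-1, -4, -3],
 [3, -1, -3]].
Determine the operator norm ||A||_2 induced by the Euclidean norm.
||A||_2 = sqrt((56 + sqrt(1108))/2) ≈ 6.6816 (= sqrt(largest eigenvalue of A^T A))

||A||_2 = sigma_max(A) = sqrt(lambda_max(A^T A)). Form the symmetric matrix M = A^T A =
[[14, -9, 0],
 [-9, 42, 0],
 [0, 0, 27]].
Its characteristic polynomial (trace, sum of principal 2x2 minors, determinant of M give the coefficients) is
  p(λ) = det(λ I - M) = λ^3 - 83λ^2 + 2019λ - 13689.
By the rational root theorem any rational root is an integer divisor of 13689. Testing λ = 27: p(27) = 19683 - 60507 + 54513 - 13689 = 0, so λ = 27 is a root. Dividing out (λ - 27) leaves p(λ) = (λ - 27)(λ^2 - 56λ + 507). For λ^2 - 56λ + 507 the discriminant is 1108. It is nonnegative but not a perfect square, so the roots are real and irrational: λ = (56 ± sqrt(1108))/2 ≈ 44.6433, 11.3567.
So the eigenvalues of A^T A are ≈ 11.3567, 27, 44.6433 (all ≥ 0, as they must be for A^T A). The largest is λ_max = (56 + sqrt(1108))/2 ≈ 44.6433, hence ||A||_2 = sqrt(λ_max) = sqrt((56 + sqrt(1108))/2) ≈ 6.6816.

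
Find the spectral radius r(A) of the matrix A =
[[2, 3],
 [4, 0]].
r(A) = (2 + sqrt(52))/2 ≈ 4.6056

The eigenvalues of A are the roots of its characteristic polynomial. With M = A (coefficients from the trace and determinant):
  p(λ) = det(λ I - M) = λ^2 - 2λ - 12.
For λ^2 - 2λ - 12 the discriminant is 52. It is nonnegative but not a perfect square, so the roots are real and irrational: λ = (2 ± sqrt(52))/2 ≈ 4.6056, -2.6056.
Thus the eigenvalues (to 4 decimals) are 4.6056 (modulus 4.6056); -2.6056 (modulus 2.6056). The spectral radius is the largest modulus: r(A) = (2 + sqrt(52))/2 ≈ 4.6056. (Cross-check: r(A) ≤ ||A||_2 ≈ 4.7581; equality holds whenever A is normal, though it can also hold for some non-normal A.)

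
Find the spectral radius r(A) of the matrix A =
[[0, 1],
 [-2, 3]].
r(A) = 2

The eigenvalues of A are the roots of its characteristic polynomial. With M = A (coefficients from the trace and determinant):
  p(λ) = det(λ I - M) = λ^2 - 3λ + 2.
For λ^2 - 3λ + 2 the discriminant is 1. It is a perfect square (1^2), so the roots are rational: λ = (3 ± 1)/2 = 2, 1.
Thus the eigenvalues (to 4 decimals) are 2 (modulus 2); 1 (modulus 1). The spectral radius is the largest modulus: r(A) = 2. (Cross-check: r(A) ≤ ||A||_2 ≈ 3.7025; equality holds whenever A is normal, though it can also hold for some non-normal A.)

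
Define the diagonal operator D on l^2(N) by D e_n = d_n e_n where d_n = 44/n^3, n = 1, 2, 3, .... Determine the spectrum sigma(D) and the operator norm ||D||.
sigma(D) = {44/n^3 : n ≥ 1} ∪ {0}; ||D|| = 44

A bounded diagonal operator on l^2 with diagonal entries d_n has spectrum equal to the closure of {d_n : n ≥ 1}: every d_n is an eigenvalue (with eigenvector e_n), so {d_n} ⊂ sigma(D); the spectrum is closed, so its closure is too; and for lambda not in the closure, (D - lambda I) has bounded inverse (the diagonal entries 1/(d_n - lambda) are bounded). For our sequence d_n = 44/n^3, n = 1, 2, 3, ...:
  - {d_n} = {44/n^3 : n ≥ 1}; the only limit point is 0
  - closure = {44/n^3 : n ≥ 1} ∪ {0}
For the norm: a diagonal operator has ||D|| = sup_n |d_n|. Here d_n = 44/n^3 is positive and decreasing, so sup_n |d_n| = d_1 = 44. So ||D|| = 44.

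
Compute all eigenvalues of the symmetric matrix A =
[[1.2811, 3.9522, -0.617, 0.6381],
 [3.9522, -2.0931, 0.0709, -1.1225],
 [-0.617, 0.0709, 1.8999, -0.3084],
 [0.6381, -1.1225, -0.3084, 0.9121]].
sigma(A) ≈ {-5, 1, 2, 4}

A is real symmetric, so its spectrum consists of real eigenvalues. Expanding the characteristic polynomial of the displayed matrix gives
  det(λ I - A) = p(λ) = λ^4 + (-2)λ^3 + (-21)λ^2 + (62)λ + (-40).
Solving p(λ) = 0 yields eigenvalues ≈ -5, 1, 2, 4. (A is shown rounded to 4 decimals, so these recover the underlying integer eigenvalues to within that precision.)
Verification: the trace of A = 2 equals the sum of eigenvalues 2, and det(A) ≈ -40.0002 matches the eigenvalue product -40.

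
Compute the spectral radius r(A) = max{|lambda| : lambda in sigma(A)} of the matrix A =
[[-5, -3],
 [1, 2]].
r(A) = (3 + sqrt(37))/2 ≈ 4.5414

The eigenvalues of A are the roots of its characteristic polynomial. With M = A (coefficients from the trace and determinant):
  p(λ) = det(λ I - M) = λ^2 + 3λ - 7.
For λ^2 + 3λ - 7 the discriminant is 37. It is nonnegative but not a perfect square, so the roots are real and irrational: λ = (-3 ± sqrt(37))/2 ≈ 1.5414, -4.5414.
Thus the eigenvalues (to 4 decimals) are 1.5414 (modulus 1.5414); -4.5414 (modulus 4.5414). The spectral radius is the largest modulus: r(A) = (3 + sqrt(37))/2 ≈ 4.5414. (Cross-check: r(A) ≤ ||A||_2 ≈ 6.1401; equality holds whenever A is normal, though it can also hold for some non-normal A.)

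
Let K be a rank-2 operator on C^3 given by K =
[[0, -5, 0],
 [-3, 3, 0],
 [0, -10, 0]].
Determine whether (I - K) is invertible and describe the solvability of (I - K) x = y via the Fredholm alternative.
(I - K) is invertible (det(I - K) = -17 ≠ 0), so for every y in C^3 the equation (I - K) x = y has a unique solution.

K has rank 2 and factors as K = U V^T = u1 v1^T + u2 v2^T with u1 = (-1, 1, -2), v1 = (-3, 3, 0), u2 = (1, 0, 2), v2 = (-3, -2, 0) (multiplying out reproduces the displayed K). The nonzero eigenvalues of U V^T coincide with those of the 2 x 2 matrix G = V^T U = [[v1·u1, v1·u2], [v2·u1, v2·u2]] = [[6, -3], [1, -3]], and by the Sylvester determinant identity det(I_3 - U V^T) = det(I_2 - V^T U) = det([[-5, 3], [-1, 4]]) = (-5)(4) - (3)(-1) = -17. (Direct check: I - K =
[[1, 5, 0],
 [3, -2, 0],
 [0, 10, 1]]
has determinant -17.) The finite-dimensional Fredholm alternative says: either (I - K) is invertible, or ker(I - K) ≠ {0} and then range(I - K) = ker((I - K)^*)^⊥, with dim ker(I - K) = dim ker((I - K)^*). Since det(I - K) ≠ 0, 1 is not an eigenvalue of K and ker(I - K) = {0}, so we are in the first case: for every y there is a unique x = (I - K)^(-1) y. (Explicitly, by the Woodbury identity, (I - U V^T)^(-1) = I + U (I_2 - G)^(-1) V^T.)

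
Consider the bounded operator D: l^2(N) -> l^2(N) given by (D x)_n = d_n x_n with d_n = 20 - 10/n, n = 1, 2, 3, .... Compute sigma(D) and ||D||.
sigma(D) = {20 - 10/n : n ≥ 1} ∪ {20}; ||D|| = 20

A bounded diagonal operator on l^2 with diagonal entries d_n has spectrum equal to the closure of {d_n : n ≥ 1}: every d_n is an eigenvalue (with eigenvector e_n), so {d_n} ⊂ sigma(D); the spectrum is closed, so its closure is too; and for lambda not in the closure, (D - lambda I) has bounded inverse (the diagonal entries 1/(d_n - lambda) are bounded). For our sequence d_n = 20 - 10/n, n = 1, 2, 3, ...:
  - {d_n} = {20 - 10/n : n ≥ 1}; the only limit point is 20
  - closure = {20 - 10/n : n ≥ 1} ∪ {20}
For the norm: a diagonal operator has ||D|| = sup_n |d_n|. Here d_n = 20 - 10/n increases monotonically from d_1 = 10 toward 20, with all terms in [10, 20); so sup_n |d_n| = 20 (the supremum is the limit, not attained). So ||D|| = 20.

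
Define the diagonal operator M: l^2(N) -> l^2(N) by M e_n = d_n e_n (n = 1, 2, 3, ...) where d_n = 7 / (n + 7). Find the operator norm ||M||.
||M|| = 7/8 (attained at n = 1)

For M diagonal, ||M|| = sup_n |d_n| = sup_n 7/(n + 7). This is positive and strictly decreasing in n, so the supremum is attained at n = 1: d_1 = 7/(1 + 7) = 7/8. Hence ||M|| = 7/8.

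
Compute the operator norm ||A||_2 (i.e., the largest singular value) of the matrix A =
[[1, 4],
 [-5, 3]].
||A||_2 = sqrt((51 + sqrt(485))/2) ≈ 6.0425 (= sqrt(largest eigenvalue of A^T A))

||A||_2 = sigma_max(A) = sqrt(lambda_max(A^T A)). Form the symmetric matrix M = A^T A =
[[26, -11],
 [-11, 25]].
Its characteristic polynomial (trace, determinant of M give the coefficients) is
  p(λ) = det(λ I - M) = λ^2 - 51λ + 529.
For λ^2 - 51λ + 529 the discriminant is 485. It is nonnegative but not a perfect square, so the roots are real and irrational: λ = (51 ± sqrt(485))/2 ≈ 36.5114, 14.4886.
So the eigenvalues of A^T A are ≈ 14.4886, 36.5114 (all ≥ 0, as they must be for A^T A). The largest is λ_max = (51 + sqrt(485))/2 ≈ 36.5114, hence ||A||_2 = sqrt(λ_max) = sqrt((51 + sqrt(485))/2) ≈ 6.0425.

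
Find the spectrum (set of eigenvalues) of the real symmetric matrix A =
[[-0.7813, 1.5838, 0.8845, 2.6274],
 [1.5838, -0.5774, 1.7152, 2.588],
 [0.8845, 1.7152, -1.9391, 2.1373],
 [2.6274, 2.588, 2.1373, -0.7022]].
sigma(A) ≈ {-4, -3, -2, 5}

A is real symmetric, so its spectrum consists of real eigenvalues. Expanding the characteristic polynomial of the displayed matrix gives
  det(λ I - A) = p(λ) = λ^4 + (4)λ^3 + (-19)λ^2 + (-106.0013)λ + (-120.002).
Solving p(λ) = 0 yields eigenvalues ≈ -4, -3, -2, 5. (A is shown rounded to 4 decimals, so these recover the underlying integer eigenvalues to within that precision.)
Verification: the trace of A = -4 equals the sum of eigenvalues -4, and det(A) ≈ -120.0020 matches the eigenvalue product -120.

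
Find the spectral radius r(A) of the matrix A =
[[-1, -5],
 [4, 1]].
r(A) = sqrt(19) ≈ 4.3589

The eigenvalues of A are the roots of its characteristic polynomial. With M = A (coefficients from the trace and determinant):
  p(λ) = det(λ I - M) = λ^2 + 19.
For λ^2 + 19 the discriminant is -76. It is negative, so the roots are the complex-conjugate pair λ = 0 ± (sqrt(76)/2) i ≈ 0 ± 4.3589i. For a conjugate pair the product of the roots equals the constant term, so |λ|^2 = 19 and |λ| = sqrt(19) ≈ 4.3589.
Thus the eigenvalues (to 4 decimals) are 0 ± 4.3589i (modulus 4.3589). The spectral radius is the largest modulus: r(A) = sqrt(19) ≈ 4.3589. (Cross-check: r(A) ≤ ||A||_2 ≈ 5.618; equality holds whenever A is normal, though it can also hold for some non-normal A.)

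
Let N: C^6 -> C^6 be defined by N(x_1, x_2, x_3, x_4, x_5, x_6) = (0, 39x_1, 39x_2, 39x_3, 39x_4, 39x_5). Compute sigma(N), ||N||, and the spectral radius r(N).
sigma(N) = {0}; ||N|| = 39; r(N) = 0. (N is nilpotent with N^6 = 0.)

On C^6, N is a strictly lower-triangular matrix with 39 on the subdiagonal and zeros elsewhere, so its characteristic polynomial is lambda^6 and every eigenvalue is 0: sigma(N) = {0}. For the operator norm, N e_i = 39e_{i+1} for i = 1, ..., 5 and N e_6 = 0, so the singular values of N are 39 (with multiplicity 5) and 0; hence ||N|| = 39. The spectral radius r(N) = max|lambda| = 0. Note ||N|| > r(N) — characteristic of non-normal nilpotent operators. Indeed N^6 = 0.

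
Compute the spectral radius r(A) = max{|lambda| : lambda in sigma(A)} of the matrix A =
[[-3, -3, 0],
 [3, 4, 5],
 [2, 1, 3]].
r(A) = (1 + sqrt(33))/2 ≈ 3.3723

The eigenvalues of A are the roots of its characteristic polynomial. With M = A (coefficients from the trace, the sum of principal 2x2 minors, and det A):
  p(λ) = det(λ I - M) = λ^3 - 4λ^2 - 5λ + 24.
By the rational root theorem any rational root is an integer divisor of 24. Testing λ = 3: p(3) = 27 - 36 - 15 + 24 = 0, so λ = 3 is a root. Dividing out (λ - 3) leaves p(λ) = (λ - 3)(λ^2 - λ - 8). For λ^2 - λ - 8 the discriminant is 33. It is nonnegative but not a perfect square, so the roots are real and irrational: λ = (1 ± sqrt(33))/2 ≈ 3.3723, -2.3723.
Thus the eigenvalues (to 4 decimals) are 3.3723 (modulus 3.3723); -2.3723 (modulus 2.3723); 3 (modulus 3). The spectral radius is the largest modulus: r(A) = (1 + sqrt(33))/2 ≈ 3.3723. (Cross-check: r(A) ≤ ||A||_2 ≈ 8.5069; equality holds whenever A is normal, though it can also hold for some non-normal A.)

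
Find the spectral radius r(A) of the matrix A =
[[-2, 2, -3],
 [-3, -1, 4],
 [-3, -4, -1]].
r(A) ≈ 4.4984

The eigenvalues of A are the roots of its characteristic polynomial. With M = A (coefficients from the trace, the sum of principal 2x2 minors, and det A):
  p(λ) = det(λ I - M) = λ^3 + 4λ^2 + 18λ + 91.
No integer candidate from the rational root theorem (±divisors of 91) is a root, so the roots are irrational. The cubic discriminant is Δ = -147091 < 0, so there is one real root and a complex-conjugate pair. p(-5) = -24 and p(-4) = 19 have opposite signs, so a root lies in (-5, -4); Newton's method refines it to λ ≈ -4.4971. Dividing out (λ - (-4.4971)) leaves approximately λ^2 - 0.4971λ + 20.2354. For λ^2 - 0.4971λ + 20.2354 the discriminant is -80.6944. It is negative, so the remaining roots are the complex-conjugate pair λ ≈ 0.2485 ± 4.4915i. Their product equals the constant term, so |λ|^2 ≈ 20.2354 and |λ| ≈ 4.4984.
Thus the eigenvalues (to 4 decimals) are -4.4971 (modulus 4.4971); 0.2485 ± 4.4915i (modulus 4.4984). The spectral radius is the largest modulus: r(A) ≈ 4.4984. (Cross-check: r(A) ≤ ||A||_2 ≈ 6.0344; equality holds whenever A is normal, though it can also hold for some non-normal A.)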